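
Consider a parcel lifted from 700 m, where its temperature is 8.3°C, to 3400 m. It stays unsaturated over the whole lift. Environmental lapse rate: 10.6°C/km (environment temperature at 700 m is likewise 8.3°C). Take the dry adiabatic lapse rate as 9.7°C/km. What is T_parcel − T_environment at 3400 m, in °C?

+2.43°C (parcel warmer than environment)

Parcel:
  From 700 m to 3400 m (dry): cools by 9.7 × 2.7 = 26.19°C, giving -17.89°C.
Environment:
  From 700 m to 3400 m (environment): cools by 10.6 × 2.7 = 28.62°C, giving -20.32°C.
T_parcel − T_env = -17.89 − (-20.32) = +2.43°C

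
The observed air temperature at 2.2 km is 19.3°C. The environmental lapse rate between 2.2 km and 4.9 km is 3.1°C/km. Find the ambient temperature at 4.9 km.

10.93°C

2200 → 4900 m (environmental, 3.1°C/km): ΔT = -3.1 × 2.7 = -8.37°C → T = 10.93°C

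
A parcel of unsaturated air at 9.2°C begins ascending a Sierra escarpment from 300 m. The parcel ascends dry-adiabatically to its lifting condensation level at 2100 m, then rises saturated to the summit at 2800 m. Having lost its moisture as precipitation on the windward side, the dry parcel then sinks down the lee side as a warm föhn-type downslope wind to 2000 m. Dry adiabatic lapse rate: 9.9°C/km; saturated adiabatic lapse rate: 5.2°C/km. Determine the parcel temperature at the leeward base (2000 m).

300–2100 m, dry: Δz = 1.8 km ⇒ ΔT = -17.82°C; T = -8.62°C
2100–2800 m, saturated: Δz = 0.7 km ⇒ ΔT = -3.64°C; T = -12.26°C
2800–2000 m, dry descent: Δz = 0.8 km ⇒ ΔT = +7.92°C; T = -4.34°C

-4.34°C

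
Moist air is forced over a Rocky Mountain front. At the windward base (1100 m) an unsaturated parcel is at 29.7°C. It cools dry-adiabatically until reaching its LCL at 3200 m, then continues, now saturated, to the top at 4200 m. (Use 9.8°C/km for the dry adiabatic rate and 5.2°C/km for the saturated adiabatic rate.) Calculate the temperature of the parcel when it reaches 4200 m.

3.92°C

Dry to 3200 m: -9.8 × 2.1 km = -20.58°C, so T = 9.12°C.
Saturated to 4200 m: -5.2 × 1 km = -5.2°C, so T = 3.92°C.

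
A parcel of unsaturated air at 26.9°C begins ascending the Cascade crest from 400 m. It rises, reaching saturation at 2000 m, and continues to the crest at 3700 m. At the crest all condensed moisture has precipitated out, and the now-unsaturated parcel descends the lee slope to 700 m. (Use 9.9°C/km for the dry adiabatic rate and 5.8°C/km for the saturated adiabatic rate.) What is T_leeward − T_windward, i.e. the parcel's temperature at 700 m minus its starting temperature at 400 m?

400–2000 m, dry: Δz = 1.6 km ⇒ ΔT = -15.84°C; T = 11.06°C
2000–3700 m, saturated: Δz = 1.7 km ⇒ ΔT = -9.86°C; T = 1.2°C
3700–700 m, dry descent: Δz = 3 km ⇒ ΔT = +29.7°C; T = 30.9°C
Net change vs windward start: 30.9 − 26.9 = +4°C

+4°C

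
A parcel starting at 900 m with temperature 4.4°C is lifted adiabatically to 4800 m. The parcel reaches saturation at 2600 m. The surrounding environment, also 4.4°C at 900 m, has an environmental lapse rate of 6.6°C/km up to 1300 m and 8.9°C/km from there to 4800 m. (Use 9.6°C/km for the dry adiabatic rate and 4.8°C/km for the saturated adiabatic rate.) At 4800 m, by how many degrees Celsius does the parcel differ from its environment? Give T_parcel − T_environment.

Parcel:
  From 900 m to 2600 m (dry): cools by 9.6 × 1.7 = 16.32°C, giving -11.92°C.
  From 2600 m to 4800 m (saturated): cools by 4.8 × 2.2 = 10.56°C, giving -22.48°C.
Environment:
  From 900 m to 1300 m (environment, lower layer): cools by 6.6 × 0.4 = 2.64°C, giving 1.76°C.
  From 1300 m to 4800 m (environment, upper layer): cools by 8.9 × 3.5 = 31.15°C, giving -29.39°C.
T_parcel − T_env = -22.48 − (-29.39) = +6.91°C

+6.91°C (parcel warmer than environment)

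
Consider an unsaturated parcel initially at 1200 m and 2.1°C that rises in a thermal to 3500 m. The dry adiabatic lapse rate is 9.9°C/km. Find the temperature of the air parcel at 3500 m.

-20.67°C

1200 → 3500 m (dry adiabatic, 9.9°C/km): ΔT = -9.9 × 2.3 = -22.77°C → T = -20.67°C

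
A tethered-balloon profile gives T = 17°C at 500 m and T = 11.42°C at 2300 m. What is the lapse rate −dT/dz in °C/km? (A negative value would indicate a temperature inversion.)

Γ = −ΔT/Δz = (17 − 11.42) / (2300 − 500) m
  = 5.58°C / 1.8 km = 3.1°C/km

3.1°C/km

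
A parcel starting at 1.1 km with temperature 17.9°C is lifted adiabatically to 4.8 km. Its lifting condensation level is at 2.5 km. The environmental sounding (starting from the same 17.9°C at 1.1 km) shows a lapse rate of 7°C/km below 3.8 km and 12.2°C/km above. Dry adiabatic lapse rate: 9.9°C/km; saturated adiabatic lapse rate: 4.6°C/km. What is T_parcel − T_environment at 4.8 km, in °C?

+6.66°C (parcel warmer than environment)

Parcel:
  From 1100 m to 2500 m (dry): cools by 9.9 × 1.4 = 13.86°C, giving 4.04°C.
  From 2500 m to 4800 m (saturated): cools by 4.6 × 2.3 = 10.58°C, giving -6.54°C.
Environment:
  From 1100 m to 3800 m (environment, lower layer): cools by 7 × 2.7 = 18.9°C, giving -1°C.
  From 3800 m to 4800 m (environment, upper layer): cools by 12.2 × 1 = 12.2°C, giving -13.2°C.
T_parcel − T_env = -6.54 − (-13.2) = +6.66°C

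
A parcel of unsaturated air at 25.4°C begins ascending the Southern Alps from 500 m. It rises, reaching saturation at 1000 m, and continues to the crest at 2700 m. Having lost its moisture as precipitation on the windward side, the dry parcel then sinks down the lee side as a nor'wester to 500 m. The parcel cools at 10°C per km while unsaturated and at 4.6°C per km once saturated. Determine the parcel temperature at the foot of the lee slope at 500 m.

34.58°C

From 500 m to 1000 m (dry): cools by 10 × 0.5 = 5°C, giving 20.4°C.
From 1000 m to 2700 m (saturated): cools by 4.6 × 1.7 = 7.82°C, giving 12.58°C.
From 2700 m to 500 m (dry descent): warms by 10 × 2.2 = 22°C, giving 34.58°C.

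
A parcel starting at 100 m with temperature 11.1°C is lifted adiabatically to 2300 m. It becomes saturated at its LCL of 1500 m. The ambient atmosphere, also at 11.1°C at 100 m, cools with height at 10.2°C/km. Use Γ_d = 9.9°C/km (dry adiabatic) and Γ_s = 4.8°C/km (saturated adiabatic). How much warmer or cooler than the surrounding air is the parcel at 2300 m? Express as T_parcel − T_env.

+4.74°C (parcel warmer than environment)

Parcel:
  From 100 m to 1500 m (dry): cools by 9.9 × 1.4 = 13.86°C, giving -2.76°C.
  From 1500 m to 2300 m (saturated): cools by 4.8 × 0.8 = 3.84°C, giving -6.6°C.
Environment:
  From 100 m to 2300 m (environment): cools by 10.2 × 2.2 = 22.44°C, giving -11.34°C.
T_parcel − T_env = -6.6 − (-11.34) = +4.74°C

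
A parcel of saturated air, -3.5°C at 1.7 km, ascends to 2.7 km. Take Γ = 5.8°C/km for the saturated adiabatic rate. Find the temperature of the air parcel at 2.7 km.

From 1700 m to 2700 m (saturated adiabatic): cools by 5.8 × 1 = 5.8°C, giving -9.3°C.

-9.3°C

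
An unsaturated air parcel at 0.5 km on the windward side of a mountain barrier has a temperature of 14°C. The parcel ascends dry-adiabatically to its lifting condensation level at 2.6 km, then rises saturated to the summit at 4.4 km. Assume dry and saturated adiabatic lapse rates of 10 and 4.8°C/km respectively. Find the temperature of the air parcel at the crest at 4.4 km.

-15.64°C

500 → 2600 m (dry, 10°C/km): ΔT = -10 × 2.1 = -21°C → T = -7°C
2600 → 4400 m (saturated, 4.8°C/km): ΔT = -4.8 × 1.8 = -8.64°C → T = -15.64°C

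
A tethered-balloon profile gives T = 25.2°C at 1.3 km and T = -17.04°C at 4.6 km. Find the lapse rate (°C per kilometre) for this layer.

Γ = −ΔT/Δz = (25.2 − (-17.04)) / (4600 − 1300) m
  = 42.24°C / 3.3 km = 12.8°C/km

12.8°C/km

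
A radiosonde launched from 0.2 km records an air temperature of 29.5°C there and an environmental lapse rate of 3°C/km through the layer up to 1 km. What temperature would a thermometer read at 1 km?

27.1°C

Environmental to 1000 m: -3 × 0.8 km = -2.4°C, so T = 27.1°C.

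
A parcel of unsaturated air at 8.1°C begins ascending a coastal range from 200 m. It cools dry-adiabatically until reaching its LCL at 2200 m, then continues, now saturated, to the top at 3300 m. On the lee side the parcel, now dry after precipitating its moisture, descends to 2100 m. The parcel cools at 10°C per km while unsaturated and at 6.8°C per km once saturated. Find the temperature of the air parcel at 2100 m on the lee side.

-7.38°C

Dry to 2200 m: -10 × 2 km = -20°C, so T = -11.9°C.
Saturated to 3300 m: -6.8 × 1.1 km = -7.48°C, so T = -19.38°C.
Dry descent to 2100 m: +10 × 1.2 km = +12°C, so T = -7.38°C.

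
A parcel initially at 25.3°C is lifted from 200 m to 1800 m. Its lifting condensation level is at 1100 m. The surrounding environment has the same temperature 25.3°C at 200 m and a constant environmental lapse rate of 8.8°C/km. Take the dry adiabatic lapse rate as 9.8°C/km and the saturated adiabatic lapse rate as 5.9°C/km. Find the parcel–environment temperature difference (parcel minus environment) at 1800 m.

+1.13°C (parcel warmer than environment)

Parcel:
  200–1100 m, dry: Δz = 0.9 km ⇒ ΔT = -8.82°C; T = 16.48°C
  1100–1800 m, saturated: Δz = 0.7 km ⇒ ΔT = -4.13°C; T = 12.35°C
Environment:
  200–1800 m, environment: Δz = 1.6 km ⇒ ΔT = -14.08°C; T = 11.22°C
T_parcel − T_env = 12.35 − 11.22 = +1.13°C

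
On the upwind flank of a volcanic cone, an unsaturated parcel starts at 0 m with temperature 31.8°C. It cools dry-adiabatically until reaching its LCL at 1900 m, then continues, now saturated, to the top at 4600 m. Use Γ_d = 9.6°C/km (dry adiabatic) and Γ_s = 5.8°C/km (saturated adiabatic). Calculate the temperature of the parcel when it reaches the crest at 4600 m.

-2.1°C

0–1900 m, dry: Δz = 1.9 km ⇒ ΔT = -18.24°C; T = 13.56°C
1900–4600 m, saturated: Δz = 2.7 km ⇒ ΔT = -15.66°C; T = -2.1°C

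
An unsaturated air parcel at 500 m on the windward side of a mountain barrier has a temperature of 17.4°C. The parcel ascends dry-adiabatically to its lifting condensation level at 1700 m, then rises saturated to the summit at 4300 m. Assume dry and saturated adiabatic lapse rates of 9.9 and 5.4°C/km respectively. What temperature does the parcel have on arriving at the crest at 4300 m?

Dry to 1700 m: -9.9 × 1.2 km = -11.88°C, so T = 5.52°C.
Saturated to 4300 m: -5.4 × 2.6 km = -14.04°C, so T = -8.52°C.

-8.52°C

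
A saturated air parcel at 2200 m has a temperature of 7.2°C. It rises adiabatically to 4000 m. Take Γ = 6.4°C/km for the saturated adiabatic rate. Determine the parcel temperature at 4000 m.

From 2200 m to 4000 m (saturated adiabatic): cools by 6.4 × 1.8 = 11.52°C, giving -4.32°C.

-4.32°C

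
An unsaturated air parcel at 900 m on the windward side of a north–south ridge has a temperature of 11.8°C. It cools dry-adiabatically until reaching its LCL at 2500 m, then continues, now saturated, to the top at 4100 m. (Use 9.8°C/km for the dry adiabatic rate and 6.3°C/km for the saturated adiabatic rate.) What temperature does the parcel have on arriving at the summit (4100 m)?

From 900 m to 2500 m (dry): cools by 9.8 × 1.6 = 15.68°C, giving -3.88°C.
From 2500 m to 4100 m (saturated): cools by 6.3 × 1.6 = 10.08°C, giving -13.96°C.

-13.96°C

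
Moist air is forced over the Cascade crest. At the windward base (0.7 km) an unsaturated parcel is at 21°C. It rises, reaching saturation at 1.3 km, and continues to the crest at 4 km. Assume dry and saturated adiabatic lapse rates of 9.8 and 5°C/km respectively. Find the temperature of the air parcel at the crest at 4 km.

700 → 1300 m (dry, 9.8°C/km): ΔT = -9.8 × 0.6 = -5.88°C → T = 15.12°C
1300 → 4000 m (saturated, 5°C/km): ΔT = -5 × 2.7 = -13.5°C → T = 1.62°C

1.62°C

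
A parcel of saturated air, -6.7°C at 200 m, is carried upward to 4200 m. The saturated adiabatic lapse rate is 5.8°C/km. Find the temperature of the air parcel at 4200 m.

From 200 m to 4200 m (saturated adiabatic): cools by 5.8 × 4 = 23.2°C, giving -29.9°C.

-29.9°C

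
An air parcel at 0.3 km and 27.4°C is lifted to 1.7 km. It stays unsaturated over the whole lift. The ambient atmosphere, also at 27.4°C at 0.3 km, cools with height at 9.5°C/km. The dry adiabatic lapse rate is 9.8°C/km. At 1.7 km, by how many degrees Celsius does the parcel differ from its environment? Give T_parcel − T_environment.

-0.42°C (parcel cooler than environment)

Parcel:
  Dry to 1700 m: -9.8 × 1.4 km = -13.72°C, so T = 13.68°C.
Environment:
  Environment to 1700 m: -9.5 × 1.4 km = -13.3°C, so T = 14.1°C.
T_parcel − T_env = 13.68 − 14.1 = -0.42°C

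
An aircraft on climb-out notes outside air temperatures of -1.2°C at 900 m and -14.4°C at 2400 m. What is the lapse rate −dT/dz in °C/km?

Γ = −ΔT/Δz = (-1.2 − (-14.4)) / (2400 − 900) m
  = 13.2°C / 1.5 km = 8.8°C/km

8.8°C/km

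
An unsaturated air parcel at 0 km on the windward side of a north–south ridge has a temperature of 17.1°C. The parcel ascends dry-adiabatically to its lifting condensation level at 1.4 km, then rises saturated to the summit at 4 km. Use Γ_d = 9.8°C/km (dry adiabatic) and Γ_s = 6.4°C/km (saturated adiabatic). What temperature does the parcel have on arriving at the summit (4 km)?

0–1400 m, dry: Δz = 1.4 km ⇒ ΔT = -13.72°C; T = 3.38°C
1400–4000 m, saturated: Δz = 2.6 km ⇒ ΔT = -16.64°C; T = -13.26°C

-13.26°C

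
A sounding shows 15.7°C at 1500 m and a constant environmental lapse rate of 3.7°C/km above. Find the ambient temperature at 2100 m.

1500 → 2100 m (environmental, 3.7°C/km): ΔT = -3.7 × 0.6 = -2.22°C → T = 13.48°C

13.48°C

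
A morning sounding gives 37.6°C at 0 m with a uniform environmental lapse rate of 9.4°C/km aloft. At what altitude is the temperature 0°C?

4000 m

Height above start = (37.6 − 0) / 9.4 = 4 km
Altitude = 0 m + 4000 m = 4000 m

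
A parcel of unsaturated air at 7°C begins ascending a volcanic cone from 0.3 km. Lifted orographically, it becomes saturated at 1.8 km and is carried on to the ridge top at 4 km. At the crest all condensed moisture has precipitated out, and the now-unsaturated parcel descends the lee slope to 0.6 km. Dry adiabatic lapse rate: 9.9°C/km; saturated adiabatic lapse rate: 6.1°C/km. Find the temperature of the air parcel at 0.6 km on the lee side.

12.39°C

Dry to 1800 m: -9.9 × 1.5 km = -14.85°C, so T = -7.85°C.
Saturated to 4000 m: -6.1 × 2.2 km = -13.42°C, so T = -21.27°C.
Dry descent to 600 m: +9.9 × 3.4 km = +33.66°C, so T = 12.39°C.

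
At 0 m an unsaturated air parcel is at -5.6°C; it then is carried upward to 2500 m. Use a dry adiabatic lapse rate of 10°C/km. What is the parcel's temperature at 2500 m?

-30.6°C

Dry adiabatic to 2500 m: -10 × 2.5 km = -25°C, so T = -30.6°C.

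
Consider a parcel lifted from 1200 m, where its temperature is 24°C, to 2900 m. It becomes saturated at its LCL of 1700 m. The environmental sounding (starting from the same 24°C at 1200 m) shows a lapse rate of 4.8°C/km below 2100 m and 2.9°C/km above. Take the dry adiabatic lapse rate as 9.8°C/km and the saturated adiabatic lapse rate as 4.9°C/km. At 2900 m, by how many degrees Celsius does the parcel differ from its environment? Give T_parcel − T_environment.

Parcel:
  From 1200 m to 1700 m (dry): cools by 9.8 × 0.5 = 4.9°C, giving 19.1°C.
  From 1700 m to 2900 m (saturated): cools by 4.9 × 1.2 = 5.88°C, giving 13.22°C.
Environment:
  From 1200 m to 2100 m (environment, lower layer): cools by 4.8 × 0.9 = 4.32°C, giving 19.68°C.
  From 2100 m to 2900 m (environment, upper layer): cools by 2.9 × 0.8 = 2.32°C, giving 17.36°C.
T_parcel − T_env = 13.22 − 17.36 = -4.14°C

-4.14°C (parcel cooler than environment)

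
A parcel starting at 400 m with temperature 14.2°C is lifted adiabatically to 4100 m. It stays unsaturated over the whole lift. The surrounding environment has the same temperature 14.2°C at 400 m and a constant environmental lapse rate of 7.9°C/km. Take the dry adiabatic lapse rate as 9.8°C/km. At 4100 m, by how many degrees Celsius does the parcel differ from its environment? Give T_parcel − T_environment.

-7.03°C (parcel cooler than environment)

Parcel:
  400 → 4100 m (dry, 9.8°C/km): ΔT = -9.8 × 3.7 = -36.26°C → T = -22.06°C
Environment:
  400 → 4100 m (environment, 7.9°C/km): ΔT = -7.9 × 3.7 = -29.23°C → T = -15.03°C
T_parcel − T_env = -22.06 − (-15.03) = -7.03°C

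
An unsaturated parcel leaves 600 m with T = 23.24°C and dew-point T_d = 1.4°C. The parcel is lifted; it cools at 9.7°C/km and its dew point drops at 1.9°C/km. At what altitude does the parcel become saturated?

T and T_d converge at 9.7 − 1.9 = 7.8°C per km
Height above start = (23.24 − 1.4) / 7.8 = 2.8 km
LCL altitude = 600 m + 2800 m = 3400 m

3400 m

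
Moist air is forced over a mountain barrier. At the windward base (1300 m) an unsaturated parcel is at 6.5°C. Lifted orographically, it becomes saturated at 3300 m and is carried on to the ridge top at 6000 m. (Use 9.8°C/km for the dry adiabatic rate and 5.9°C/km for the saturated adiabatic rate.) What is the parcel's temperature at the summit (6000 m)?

-29.03°C

1300–3300 m, dry: Δz = 2 km ⇒ ΔT = -19.6°C; T = -13.1°C
3300–6000 m, saturated: Δz = 2.7 km ⇒ ΔT = -15.93°C; T = -29.03°C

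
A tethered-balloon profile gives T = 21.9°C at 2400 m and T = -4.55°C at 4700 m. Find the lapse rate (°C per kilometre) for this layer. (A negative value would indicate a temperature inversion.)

11.5°C/km

Γ = −ΔT/Δz = (21.9 − (-4.55)) / (4700 − 2400) m
  = 26.45°C / 2.3 km = 11.5°C/km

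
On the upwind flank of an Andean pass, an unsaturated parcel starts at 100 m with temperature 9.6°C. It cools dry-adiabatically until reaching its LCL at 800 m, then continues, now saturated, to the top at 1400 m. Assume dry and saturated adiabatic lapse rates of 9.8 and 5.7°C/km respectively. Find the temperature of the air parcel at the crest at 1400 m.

Dry to 800 m: -9.8 × 0.7 km = -6.86°C, so T = 2.74°C.
Saturated to 1400 m: -5.7 × 0.6 km = -3.42°C, so T = -0.68°C.

-0.68°C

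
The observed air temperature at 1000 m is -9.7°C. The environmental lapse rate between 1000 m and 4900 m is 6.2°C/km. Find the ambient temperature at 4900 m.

-33.88°C

From 1000 m to 4900 m (environmental): cools by 6.2 × 3.9 = 24.18°C, giving -33.88°C.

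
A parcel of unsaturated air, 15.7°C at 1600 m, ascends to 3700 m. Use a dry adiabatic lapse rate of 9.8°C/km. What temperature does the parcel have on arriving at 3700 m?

From 1600 m to 3700 m (dry adiabatic): cools by 9.8 × 2.1 = 20.58°C, giving -4.88°C.

-4.88°C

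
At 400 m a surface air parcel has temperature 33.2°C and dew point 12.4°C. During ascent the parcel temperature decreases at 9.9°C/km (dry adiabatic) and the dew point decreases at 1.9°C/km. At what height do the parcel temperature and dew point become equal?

3000 m

T and T_d converge at 9.9 − 1.9 = 8°C per km
Height above start = (33.2 − 12.4) / 8 = 2.6 km
LCL altitude = 400 m + 2600 m = 3000 m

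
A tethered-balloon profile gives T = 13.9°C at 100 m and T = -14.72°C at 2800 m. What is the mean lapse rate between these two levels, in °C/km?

10.6°C/km

Γ = −ΔT/Δz = (13.9 − (-14.72)) / (2800 − 100) m
  = 28.62°C / 2.7 km = 10.6°C/km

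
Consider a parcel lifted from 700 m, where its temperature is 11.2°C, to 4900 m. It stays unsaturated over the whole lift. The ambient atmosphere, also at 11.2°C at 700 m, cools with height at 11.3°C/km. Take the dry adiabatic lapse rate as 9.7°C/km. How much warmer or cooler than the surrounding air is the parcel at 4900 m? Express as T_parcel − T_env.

Parcel:
  Dry to 4900 m: -9.7 × 4.2 km = -40.74°C, so T = -29.54°C.
Environment:
  Environment to 4900 m: -11.3 × 4.2 km = -47.46°C, so T = -36.26°C.
T_parcel − T_env = -29.54 − (-36.26) = +6.72°C

+6.72°C (parcel warmer than environment)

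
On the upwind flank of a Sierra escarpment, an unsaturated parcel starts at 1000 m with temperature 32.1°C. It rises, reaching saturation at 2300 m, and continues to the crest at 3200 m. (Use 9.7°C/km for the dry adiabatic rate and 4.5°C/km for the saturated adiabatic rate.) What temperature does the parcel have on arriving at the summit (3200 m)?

15.44°C

From 1000 m to 2300 m (dry): cools by 9.7 × 1.3 = 12.61°C, giving 19.49°C.
From 2300 m to 3200 m (saturated): cools by 4.5 × 0.9 = 4.05°C, giving 15.44°C.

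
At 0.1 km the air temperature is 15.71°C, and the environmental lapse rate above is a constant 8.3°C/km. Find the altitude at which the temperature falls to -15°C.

Height above start = (15.71 − (-15)) / 8.3 = 3.7 km
Altitude = 100 m + 3700 m = 3800 m

3.8 km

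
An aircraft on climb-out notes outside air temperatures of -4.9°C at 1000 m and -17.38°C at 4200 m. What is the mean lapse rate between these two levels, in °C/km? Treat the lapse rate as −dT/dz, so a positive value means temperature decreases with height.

Γ = −ΔT/Δz = (-4.9 − (-17.38)) / (4200 − 1000) m
  = 12.48°C / 3.2 km = 3.9°C/km

3.9°C/km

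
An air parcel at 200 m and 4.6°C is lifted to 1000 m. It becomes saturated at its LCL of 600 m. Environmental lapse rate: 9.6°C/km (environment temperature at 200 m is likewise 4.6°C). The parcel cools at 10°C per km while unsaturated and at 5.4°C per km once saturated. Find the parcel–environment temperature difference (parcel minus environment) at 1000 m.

+1.52°C (parcel warmer than environment)

Parcel:
  Dry to 600 m: -10 × 0.4 km = -4°C, so T = 0.6°C.
  Saturated to 1000 m: -5.4 × 0.4 km = -2.16°C, so T = -1.56°C.
Environment:
  Environment to 1000 m: -9.6 × 0.8 km = -7.68°C, so T = -3.08°C.
T_parcel − T_env = -1.56 − (-3.08) = +1.52°C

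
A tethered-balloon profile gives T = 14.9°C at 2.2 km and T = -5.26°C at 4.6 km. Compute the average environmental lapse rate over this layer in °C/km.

Γ = −ΔT/Δz = (14.9 − (-5.26)) / (4600 − 2200) m
  = 20.16°C / 2.4 km = 8.4°C/km

8.4°C/km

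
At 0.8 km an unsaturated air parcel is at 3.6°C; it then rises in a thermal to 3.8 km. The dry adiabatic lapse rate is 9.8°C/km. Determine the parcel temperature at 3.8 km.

800 → 3800 m (dry adiabatic, 9.8°C/km): ΔT = -9.8 × 3 = -29.4°C → T = -25.8°C

-25.8°C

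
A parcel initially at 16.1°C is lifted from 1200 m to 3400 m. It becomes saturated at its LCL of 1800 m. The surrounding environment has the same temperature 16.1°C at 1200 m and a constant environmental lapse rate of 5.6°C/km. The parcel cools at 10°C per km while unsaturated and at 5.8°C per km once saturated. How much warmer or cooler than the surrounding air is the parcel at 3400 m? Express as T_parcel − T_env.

-2.96°C (parcel cooler than environment)

Parcel:
  Dry to 1800 m: -10 × 0.6 km = -6°C, so T = 10.1°C.
  Saturated to 3400 m: -5.8 × 1.6 km = -9.28°C, so T = 0.82°C.
Environment:
  Environment to 3400 m: -5.6 × 2.2 km = -12.32°C, so T = 3.78°C.
T_parcel − T_env = 0.82 − 3.78 = -2.96°C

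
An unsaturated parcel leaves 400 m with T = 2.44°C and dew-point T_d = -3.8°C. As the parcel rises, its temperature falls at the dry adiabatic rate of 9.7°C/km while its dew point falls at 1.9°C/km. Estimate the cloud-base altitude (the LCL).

1200 m

T and T_d converge at 9.7 − 1.9 = 7.8°C per km
Height above start = (2.44 − (-3.8)) / 7.8 = 0.8 km
LCL altitude = 400 m + 800 m = 1200 m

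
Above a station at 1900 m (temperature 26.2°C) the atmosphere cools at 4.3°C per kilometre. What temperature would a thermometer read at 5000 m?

1900–5000 m, environmental: Δz = 3.1 km ⇒ ΔT = -13.33°C; T = 12.87°C

12.87°C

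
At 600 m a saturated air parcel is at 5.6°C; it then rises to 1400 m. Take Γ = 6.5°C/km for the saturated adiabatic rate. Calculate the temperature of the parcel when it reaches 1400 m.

0.4°C

600 → 1400 m (saturated adiabatic, 6.5°C/km): ΔT = -6.5 × 0.8 = -5.2°C → T = 0.4°C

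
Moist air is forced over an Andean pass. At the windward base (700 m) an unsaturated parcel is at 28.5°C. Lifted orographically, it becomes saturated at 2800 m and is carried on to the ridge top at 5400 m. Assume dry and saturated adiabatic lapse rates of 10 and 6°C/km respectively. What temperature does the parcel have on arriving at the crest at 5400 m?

-8.1°C

Dry to 2800 m: -10 × 2.1 km = -21°C, so T = 7.5°C.
Saturated to 5400 m: -6 × 2.6 km = -15.6°C, so T = -8.1°C.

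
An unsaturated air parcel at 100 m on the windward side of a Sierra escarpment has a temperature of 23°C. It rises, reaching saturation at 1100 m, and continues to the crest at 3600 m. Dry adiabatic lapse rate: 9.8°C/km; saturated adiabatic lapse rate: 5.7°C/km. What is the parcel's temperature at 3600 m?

From 100 m to 1100 m (dry): cools by 9.8 × 1 = 9.8°C, giving 13.2°C.
From 1100 m to 3600 m (saturated): cools by 5.7 × 2.5 = 14.25°C, giving -1.05°C.

-1.05°C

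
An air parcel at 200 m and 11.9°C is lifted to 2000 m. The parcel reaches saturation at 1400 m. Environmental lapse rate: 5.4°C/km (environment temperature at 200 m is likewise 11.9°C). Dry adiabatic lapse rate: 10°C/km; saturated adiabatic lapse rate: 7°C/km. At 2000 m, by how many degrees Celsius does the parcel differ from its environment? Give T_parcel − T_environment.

Parcel:
  200–1400 m, dry: Δz = 1.2 km ⇒ ΔT = -12°C; T = -0.1°C
  1400–2000 m, saturated: Δz = 0.6 km ⇒ ΔT = -4.2°C; T = -4.3°C
Environment:
  200–2000 m, environment: Δz = 1.8 km ⇒ ΔT = -9.72°C; T = 2.18°C
T_parcel − T_env = -4.3 − 2.18 = -6.48°C

-6.48°C (parcel cooler than environment)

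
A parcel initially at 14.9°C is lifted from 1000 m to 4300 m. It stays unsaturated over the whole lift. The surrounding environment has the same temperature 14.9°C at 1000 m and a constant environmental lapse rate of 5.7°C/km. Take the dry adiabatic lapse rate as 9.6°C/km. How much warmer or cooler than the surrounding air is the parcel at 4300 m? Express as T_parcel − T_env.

-12.87°C (parcel cooler than environment)

Parcel:
  1000–4300 m, dry: Δz = 3.3 km ⇒ ΔT = -31.68°C; T = -16.78°C
Environment:
  1000–4300 m, environment: Δz = 3.3 km ⇒ ΔT = -18.81°C; T = -3.91°C
T_parcel − T_env = -16.78 − (-3.91) = -12.87°C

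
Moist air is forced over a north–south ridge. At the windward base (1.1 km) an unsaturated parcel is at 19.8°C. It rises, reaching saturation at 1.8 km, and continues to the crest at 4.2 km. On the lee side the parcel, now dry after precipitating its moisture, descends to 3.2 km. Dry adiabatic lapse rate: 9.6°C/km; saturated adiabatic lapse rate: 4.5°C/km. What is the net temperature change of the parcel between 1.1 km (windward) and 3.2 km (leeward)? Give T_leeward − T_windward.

-7.92°C

1100 → 1800 m (dry, 9.6°C/km): ΔT = -9.6 × 0.7 = -6.72°C → T = 13.08°C
1800 → 4200 m (saturated, 4.5°C/km): ΔT = -4.5 × 2.4 = -10.8°C → T = 2.28°C
4200 → 3200 m (dry descent, 9.6°C/km): ΔT = +9.6 × 1 = +9.6°C → T = 11.88°C
Net change vs windward start: 11.88 − 19.8 = -7.92°C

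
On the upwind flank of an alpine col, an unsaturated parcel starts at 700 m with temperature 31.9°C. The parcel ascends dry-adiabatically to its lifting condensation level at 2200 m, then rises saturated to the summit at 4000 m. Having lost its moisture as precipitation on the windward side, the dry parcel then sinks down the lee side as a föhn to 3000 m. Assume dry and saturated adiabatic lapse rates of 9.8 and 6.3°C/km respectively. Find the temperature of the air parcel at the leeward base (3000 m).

15.66°C

Dry to 2200 m: -9.8 × 1.5 km = -14.7°C, so T = 17.2°C.
Saturated to 4000 m: -6.3 × 1.8 km = -11.34°C, so T = 5.86°C.
Dry descent to 3000 m: +9.8 × 1 km = +9.8°C, so T = 15.66°C.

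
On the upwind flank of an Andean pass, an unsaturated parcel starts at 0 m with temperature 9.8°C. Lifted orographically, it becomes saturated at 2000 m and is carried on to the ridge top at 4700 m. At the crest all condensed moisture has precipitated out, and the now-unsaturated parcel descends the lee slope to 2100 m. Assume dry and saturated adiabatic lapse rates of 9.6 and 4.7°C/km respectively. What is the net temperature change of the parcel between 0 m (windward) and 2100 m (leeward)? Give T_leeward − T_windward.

Dry to 2000 m: -9.6 × 2 km = -19.2°C, so T = -9.4°C.
Saturated to 4700 m: -4.7 × 2.7 km = -12.69°C, so T = -22.09°C.
Dry descent to 2100 m: +9.6 × 2.6 km = +24.96°C, so T = 2.87°C.
Net change vs windward start: 2.87 − 9.8 = -6.93°C

-6.93°C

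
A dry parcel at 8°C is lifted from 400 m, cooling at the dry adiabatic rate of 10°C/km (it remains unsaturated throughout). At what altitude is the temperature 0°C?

1200 m

Height above start = (8 − 0) / 10 = 0.8 km
Altitude = 400 m + 800 m = 1200 m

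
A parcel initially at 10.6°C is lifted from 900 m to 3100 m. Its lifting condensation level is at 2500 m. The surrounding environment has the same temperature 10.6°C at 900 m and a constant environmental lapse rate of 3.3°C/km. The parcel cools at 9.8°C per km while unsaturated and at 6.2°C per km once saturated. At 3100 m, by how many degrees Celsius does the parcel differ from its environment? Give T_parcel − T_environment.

-12.14°C (parcel cooler than environment)

Parcel:
  900–2500 m, dry: Δz = 1.6 km ⇒ ΔT = -15.68°C; T = -5.08°C
  2500–3100 m, saturated: Δz = 0.6 km ⇒ ΔT = -3.72°C; T = -8.8°C
Environment:
  900–3100 m, environment: Δz = 2.2 km ⇒ ΔT = -7.26°C; T = 3.34°C
T_parcel − T_env = -8.8 − 3.34 = -12.14°C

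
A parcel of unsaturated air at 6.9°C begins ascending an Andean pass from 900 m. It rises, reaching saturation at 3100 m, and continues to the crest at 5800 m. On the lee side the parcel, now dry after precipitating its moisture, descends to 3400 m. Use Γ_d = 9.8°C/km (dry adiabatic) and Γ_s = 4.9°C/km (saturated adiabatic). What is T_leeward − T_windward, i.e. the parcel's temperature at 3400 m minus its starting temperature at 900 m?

Dry to 3100 m: -9.8 × 2.2 km = -21.56°C, so T = -14.66°C.
Saturated to 5800 m: -4.9 × 2.7 km = -13.23°C, so T = -27.89°C.
Dry descent to 3400 m: +9.8 × 2.4 km = +23.52°C, so T = -4.37°C.
Net change vs windward start: -4.37 − 6.9 = -11.27°C

-11.27°C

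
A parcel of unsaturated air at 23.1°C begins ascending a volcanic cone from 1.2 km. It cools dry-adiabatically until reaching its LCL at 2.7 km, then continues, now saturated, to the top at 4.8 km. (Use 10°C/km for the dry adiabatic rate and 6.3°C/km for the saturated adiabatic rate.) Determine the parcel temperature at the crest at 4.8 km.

-5.13°C

From 1200 m to 2700 m (dry): cools by 10 × 1.5 = 15°C, giving 8.1°C.
From 2700 m to 4800 m (saturated): cools by 6.3 × 2.1 = 13.23°C, giving -5.13°C.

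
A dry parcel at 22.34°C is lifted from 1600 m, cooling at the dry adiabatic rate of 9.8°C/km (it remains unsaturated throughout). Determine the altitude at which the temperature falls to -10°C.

Height above start = (22.34 − (-10)) / 9.8 = 3.3 km
Altitude = 1600 m + 3300 m = 4900 m

4900 m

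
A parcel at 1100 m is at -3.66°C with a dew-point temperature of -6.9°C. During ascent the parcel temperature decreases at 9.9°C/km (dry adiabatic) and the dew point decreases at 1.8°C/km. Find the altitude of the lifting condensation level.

1500 m

T and T_d converge at 9.9 − 1.8 = 8.1°C per km
Height above start = (-3.66 − (-6.9)) / 8.1 = 0.4 km
LCL altitude = 1100 m + 400 m = 1500 m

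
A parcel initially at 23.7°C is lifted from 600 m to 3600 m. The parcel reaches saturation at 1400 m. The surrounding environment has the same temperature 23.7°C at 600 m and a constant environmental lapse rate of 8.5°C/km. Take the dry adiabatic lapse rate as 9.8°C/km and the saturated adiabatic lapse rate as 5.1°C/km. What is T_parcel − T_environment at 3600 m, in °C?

+6.44°C (parcel warmer than environment)

Parcel:
  600 → 1400 m (dry, 9.8°C/km): ΔT = -9.8 × 0.8 = -7.84°C → T = 15.86°C
  1400 → 3600 m (saturated, 5.1°C/km): ΔT = -5.1 × 2.2 = -11.22°C → T = 4.64°C
Environment:
  600 → 3600 m (environment, 8.5°C/km): ΔT = -8.5 × 3 = -25.5°C → T = -1.8°C
T_parcel − T_env = 4.64 − (-1.8) = +6.44°C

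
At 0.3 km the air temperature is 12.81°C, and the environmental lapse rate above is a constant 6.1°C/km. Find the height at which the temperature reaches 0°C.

2.4 km

Height above start = (12.81 − 0) / 6.1 = 2.1 km
Altitude = 300 m + 2100 m = 2400 m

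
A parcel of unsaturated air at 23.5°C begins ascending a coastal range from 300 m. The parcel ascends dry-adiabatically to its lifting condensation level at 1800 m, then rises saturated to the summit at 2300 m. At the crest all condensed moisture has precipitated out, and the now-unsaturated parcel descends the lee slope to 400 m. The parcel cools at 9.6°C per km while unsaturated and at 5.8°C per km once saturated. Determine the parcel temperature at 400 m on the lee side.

24.44°C

Dry to 1800 m: -9.6 × 1.5 km = -14.4°C, so T = 9.1°C.
Saturated to 2300 m: -5.8 × 0.5 km = -2.9°C, so T = 6.2°C.
Dry descent to 400 m: +9.6 × 1.9 km = +18.24°C, so T = 24.44°C.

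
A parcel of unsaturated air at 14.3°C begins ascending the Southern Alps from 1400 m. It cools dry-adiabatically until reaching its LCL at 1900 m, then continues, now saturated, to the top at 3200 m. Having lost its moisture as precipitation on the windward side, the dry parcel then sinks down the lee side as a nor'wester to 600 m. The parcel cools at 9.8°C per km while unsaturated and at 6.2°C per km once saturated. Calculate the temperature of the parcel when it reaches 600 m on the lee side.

26.82°C

From 1400 m to 1900 m (dry): cools by 9.8 × 0.5 = 4.9°C, giving 9.4°C.
From 1900 m to 3200 m (saturated): cools by 6.2 × 1.3 = 8.06°C, giving 1.34°C.
From 3200 m to 600 m (dry descent): warms by 9.8 × 2.6 = 25.48°C, giving 26.82°C.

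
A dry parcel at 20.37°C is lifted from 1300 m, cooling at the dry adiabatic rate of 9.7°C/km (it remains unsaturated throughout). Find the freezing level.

3400 m

Height above start = (20.37 − 0) / 9.7 = 2.1 km
Altitude = 1300 m + 2100 m = 3400 m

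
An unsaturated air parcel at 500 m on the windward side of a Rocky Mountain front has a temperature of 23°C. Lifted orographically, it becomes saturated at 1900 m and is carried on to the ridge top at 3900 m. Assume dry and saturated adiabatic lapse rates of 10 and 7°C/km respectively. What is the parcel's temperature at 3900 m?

500 → 1900 m (dry, 10°C/km): ΔT = -10 × 1.4 = -14°C → T = 9°C
1900 → 3900 m (saturated, 7°C/km): ΔT = -7 × 2 = -14°C → T = -5°C

-5°C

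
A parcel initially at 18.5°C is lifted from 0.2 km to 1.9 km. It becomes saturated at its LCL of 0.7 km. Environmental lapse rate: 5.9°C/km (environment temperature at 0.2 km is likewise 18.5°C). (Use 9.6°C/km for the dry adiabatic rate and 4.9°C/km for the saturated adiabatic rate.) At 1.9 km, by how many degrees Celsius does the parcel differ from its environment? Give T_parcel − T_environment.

-0.65°C (parcel cooler than environment)

Parcel:
  From 200 m to 700 m (dry): cools by 9.6 × 0.5 = 4.8°C, giving 13.7°C.
  From 700 m to 1900 m (saturated): cools by 4.9 × 1.2 = 5.88°C, giving 7.82°C.
Environment:
  From 200 m to 1900 m (environment): cools by 5.9 × 1.7 = 10.03°C, giving 8.47°C.
T_parcel − T_env = 7.82 − 8.47 = -0.65°C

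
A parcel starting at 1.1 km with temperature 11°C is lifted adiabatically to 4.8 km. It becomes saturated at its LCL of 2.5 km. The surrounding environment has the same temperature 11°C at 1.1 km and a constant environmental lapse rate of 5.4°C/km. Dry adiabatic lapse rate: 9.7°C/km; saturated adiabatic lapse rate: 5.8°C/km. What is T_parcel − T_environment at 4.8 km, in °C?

-6.94°C (parcel cooler than environment)

Parcel:
  1100 → 2500 m (dry, 9.7°C/km): ΔT = -9.7 × 1.4 = -13.58°C → T = -2.58°C
  2500 → 4800 m (saturated, 5.8°C/km): ΔT = -5.8 × 2.3 = -13.34°C → T = -15.92°C
Environment:
  1100 → 4800 m (environment, 5.4°C/km): ΔT = -5.4 × 3.7 = -19.98°C → T = -8.98°C
T_parcel − T_env = -15.92 − (-8.98) = -6.94°C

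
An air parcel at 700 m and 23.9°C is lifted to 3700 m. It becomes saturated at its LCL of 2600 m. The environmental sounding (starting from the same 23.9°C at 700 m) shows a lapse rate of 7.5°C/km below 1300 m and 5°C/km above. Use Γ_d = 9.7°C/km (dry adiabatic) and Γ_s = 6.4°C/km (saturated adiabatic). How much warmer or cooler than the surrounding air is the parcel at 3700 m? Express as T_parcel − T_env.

Parcel:
  From 700 m to 2600 m (dry): cools by 9.7 × 1.9 = 18.43°C, giving 5.47°C.
  From 2600 m to 3700 m (saturated): cools by 6.4 × 1.1 = 7.04°C, giving -1.57°C.
Environment:
  From 700 m to 1300 m (environment, lower layer): cools by 7.5 × 0.6 = 4.5°C, giving 19.4°C.
  From 1300 m to 3700 m (environment, upper layer): cools by 5 × 2.4 = 12°C, giving 7.4°C.
T_parcel − T_env = -1.57 − 7.4 = -8.97°C

-8.97°C (parcel cooler than environment)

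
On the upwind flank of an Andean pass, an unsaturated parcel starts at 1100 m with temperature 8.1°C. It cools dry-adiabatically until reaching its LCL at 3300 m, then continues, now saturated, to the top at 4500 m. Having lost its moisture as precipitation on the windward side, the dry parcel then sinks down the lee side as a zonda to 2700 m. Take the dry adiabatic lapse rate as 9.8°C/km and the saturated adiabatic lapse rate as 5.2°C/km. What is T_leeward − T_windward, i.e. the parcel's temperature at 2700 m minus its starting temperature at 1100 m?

Dry to 3300 m: -9.8 × 2.2 km = -21.56°C, so T = -13.46°C.
Saturated to 4500 m: -5.2 × 1.2 km = -6.24°C, so T = -19.7°C.
Dry descent to 2700 m: +9.8 × 1.8 km = +17.64°C, so T = -2.06°C.
Net change vs windward start: -2.06 − 8.1 = -10.16°C

-10.16°C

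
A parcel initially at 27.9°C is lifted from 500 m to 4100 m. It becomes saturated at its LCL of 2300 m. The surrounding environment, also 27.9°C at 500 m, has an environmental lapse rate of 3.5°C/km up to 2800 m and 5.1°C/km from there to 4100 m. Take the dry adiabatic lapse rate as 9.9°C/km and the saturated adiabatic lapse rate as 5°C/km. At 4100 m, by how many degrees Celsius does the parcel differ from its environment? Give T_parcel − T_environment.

-12.14°C (parcel cooler than environment)

Parcel:
  Dry to 2300 m: -9.9 × 1.8 km = -17.82°C, so T = 10.08°C.
  Saturated to 4100 m: -5 × 1.8 km = -9°C, so T = 1.08°C.
Environment:
  Environment, lower layer to 2800 m: -3.5 × 2.3 km = -8.05°C, so T = 19.85°C.
  Environment, upper layer to 4100 m: -5.1 × 1.3 km = -6.63°C, so T = 13.22°C.
T_parcel − T_env = 1.08 − 13.22 = -12.14°C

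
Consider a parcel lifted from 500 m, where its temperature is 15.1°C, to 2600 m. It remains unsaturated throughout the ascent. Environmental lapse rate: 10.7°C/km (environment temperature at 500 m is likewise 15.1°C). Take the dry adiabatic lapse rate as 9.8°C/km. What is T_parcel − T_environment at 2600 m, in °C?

Parcel:
  From 500 m to 2600 m (dry): cools by 9.8 × 2.1 = 20.58°C, giving -5.48°C.
Environment:
  From 500 m to 2600 m (environment): cools by 10.7 × 2.1 = 22.47°C, giving -7.37°C.
T_parcel − T_env = -5.48 − (-7.37) = +1.89°C

+1.89°C (parcel warmer than environment)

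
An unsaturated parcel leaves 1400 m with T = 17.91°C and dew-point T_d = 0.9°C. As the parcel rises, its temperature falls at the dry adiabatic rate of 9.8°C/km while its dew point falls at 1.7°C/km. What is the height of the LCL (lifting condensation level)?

T and T_d converge at 9.8 − 1.7 = 8.1°C per km
Height above start = (17.91 − 0.9) / 8.1 = 2.1 km
LCL altitude = 1400 m + 2100 m = 3500 m

3500 m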